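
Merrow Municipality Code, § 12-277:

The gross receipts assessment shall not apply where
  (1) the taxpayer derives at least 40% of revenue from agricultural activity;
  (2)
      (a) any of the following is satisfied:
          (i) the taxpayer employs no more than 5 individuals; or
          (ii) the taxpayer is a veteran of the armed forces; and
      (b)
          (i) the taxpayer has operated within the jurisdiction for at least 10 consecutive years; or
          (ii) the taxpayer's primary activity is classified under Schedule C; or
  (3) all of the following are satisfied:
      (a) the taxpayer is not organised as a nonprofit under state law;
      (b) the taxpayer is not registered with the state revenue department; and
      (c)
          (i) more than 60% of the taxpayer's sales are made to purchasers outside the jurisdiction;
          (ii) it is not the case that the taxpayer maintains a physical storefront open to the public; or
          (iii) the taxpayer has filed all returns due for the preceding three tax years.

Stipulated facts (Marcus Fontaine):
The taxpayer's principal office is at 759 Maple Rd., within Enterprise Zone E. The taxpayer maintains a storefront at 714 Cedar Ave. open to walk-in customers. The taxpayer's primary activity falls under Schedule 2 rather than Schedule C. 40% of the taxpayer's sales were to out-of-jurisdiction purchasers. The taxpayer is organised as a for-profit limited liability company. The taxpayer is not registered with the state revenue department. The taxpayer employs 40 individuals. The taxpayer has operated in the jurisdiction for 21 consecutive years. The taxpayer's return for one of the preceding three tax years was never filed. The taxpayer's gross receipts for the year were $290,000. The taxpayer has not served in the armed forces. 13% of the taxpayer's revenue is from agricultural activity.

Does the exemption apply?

No — not exempt.

(1) ≥40% agricultural — not met.
(i) ≤ 5 employees — not met.
(ii) veteran — fails.
So (a) is not satisfied (F OR F).
(i) ≥ 10 yrs in jurisdiction — satisfied.
(ii) Schedule C activity — fails.
So (b) is satisfied (T OR F).
(2) = F AND T = false.
(a) not (nonprofit) — met.
(b) not (state-registered) — met.
(i) >60% out-of-jur. sales — fails.
(ii) not (has storefront) — fails.
(iii) returns current — fails.
So (c) is not satisfied (F OR F OR F).
(3) = T AND T AND F = false.
Overall = F OR F OR F = false.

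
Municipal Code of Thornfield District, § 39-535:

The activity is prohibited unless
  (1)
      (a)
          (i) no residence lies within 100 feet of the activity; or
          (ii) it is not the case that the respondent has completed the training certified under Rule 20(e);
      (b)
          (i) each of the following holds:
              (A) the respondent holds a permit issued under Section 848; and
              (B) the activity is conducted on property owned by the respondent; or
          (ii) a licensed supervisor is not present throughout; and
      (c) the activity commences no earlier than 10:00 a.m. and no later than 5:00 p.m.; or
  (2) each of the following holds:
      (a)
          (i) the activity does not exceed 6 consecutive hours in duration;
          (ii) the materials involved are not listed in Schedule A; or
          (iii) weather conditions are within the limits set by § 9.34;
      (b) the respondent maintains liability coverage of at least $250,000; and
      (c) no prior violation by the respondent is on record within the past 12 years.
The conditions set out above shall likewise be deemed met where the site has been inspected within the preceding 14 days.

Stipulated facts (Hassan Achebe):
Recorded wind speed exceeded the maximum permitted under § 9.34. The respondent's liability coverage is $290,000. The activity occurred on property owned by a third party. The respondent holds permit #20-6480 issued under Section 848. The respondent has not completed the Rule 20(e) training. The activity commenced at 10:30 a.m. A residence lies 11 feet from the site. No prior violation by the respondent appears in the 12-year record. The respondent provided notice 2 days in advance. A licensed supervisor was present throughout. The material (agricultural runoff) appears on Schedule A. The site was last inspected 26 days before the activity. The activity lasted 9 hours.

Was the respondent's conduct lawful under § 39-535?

(i) no residence in 100 ft — fails.
(ii) not (training certified) — met.
So (a) is satisfied (F OR T).
(A) holds permit — holds.
(B) own property — fails.
So (i) is not satisfied (T AND F).
(ii) not (supervisor present) — not met.
(b) = F OR F = false.
(c) start within hours — met.
(1) = T AND F AND T = false.
(i) ≤ 6 hrs duration — fails.
(ii) not (Schedule A material) — not met.
(iii) weather ok — not satisfied.
(a): F OR F OR F → false.
(b) coverage ≥ $250,000 — holds.
(c) no prior violation — holds.
So (2) is not satisfied (F AND T AND T).
So Overall is not satisfied (F OR F).
Exception (site inspected) — not satisfied.
Result: main false OR exception false → false.

No — unlawful.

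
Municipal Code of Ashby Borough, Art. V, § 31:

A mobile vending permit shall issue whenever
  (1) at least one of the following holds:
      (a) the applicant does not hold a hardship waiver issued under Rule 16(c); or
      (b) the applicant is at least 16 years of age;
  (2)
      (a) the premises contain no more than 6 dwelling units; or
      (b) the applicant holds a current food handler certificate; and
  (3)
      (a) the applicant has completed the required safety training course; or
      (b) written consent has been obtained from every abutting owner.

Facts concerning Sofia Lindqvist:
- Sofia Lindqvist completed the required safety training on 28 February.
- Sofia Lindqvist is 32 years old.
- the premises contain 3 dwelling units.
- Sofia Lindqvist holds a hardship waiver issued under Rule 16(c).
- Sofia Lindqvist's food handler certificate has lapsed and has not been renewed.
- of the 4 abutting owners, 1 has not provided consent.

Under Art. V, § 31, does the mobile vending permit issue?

Yes — granted.

(a) not (hardship waiver) — fails.
(b) age ≥ 16 — holds.
(1) = F OR T = true.
(a) ≤ 6 units — met.
(b) food handler cert. — not satisfied.
So (2) is satisfied (T OR F).
(a) safety training — holds.
(b) all abutters consent — fails.
So (3) is satisfied (T OR F).
So Overall is satisfied (T AND T AND T).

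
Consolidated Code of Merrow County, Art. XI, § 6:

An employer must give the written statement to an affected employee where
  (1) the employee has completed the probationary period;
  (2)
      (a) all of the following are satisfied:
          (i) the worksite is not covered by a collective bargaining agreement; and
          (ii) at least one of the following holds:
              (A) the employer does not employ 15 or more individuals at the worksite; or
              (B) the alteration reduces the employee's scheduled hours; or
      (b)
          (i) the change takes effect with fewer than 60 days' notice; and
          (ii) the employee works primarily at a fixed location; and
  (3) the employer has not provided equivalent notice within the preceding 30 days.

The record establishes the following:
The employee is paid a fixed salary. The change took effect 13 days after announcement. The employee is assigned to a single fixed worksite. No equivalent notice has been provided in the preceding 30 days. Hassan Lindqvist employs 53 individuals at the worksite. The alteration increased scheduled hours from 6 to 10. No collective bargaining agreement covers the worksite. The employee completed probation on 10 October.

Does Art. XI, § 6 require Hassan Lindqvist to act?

(1) past probation — holds.
(i) no CBA — met.
(A) not (≥ 15 at site) — not met.
(B) hours reduced — not met.
So (ii) is not satisfied (F OR F).
(a) = T AND F = false.
(i) < 60 days' notice — met.
(ii) fixed location — met.
(b): T AND T → true.
(2): F OR T → true.
(3) no recent notice — satisfied.
So Overall is satisfied (T AND T AND T).

Yes — required.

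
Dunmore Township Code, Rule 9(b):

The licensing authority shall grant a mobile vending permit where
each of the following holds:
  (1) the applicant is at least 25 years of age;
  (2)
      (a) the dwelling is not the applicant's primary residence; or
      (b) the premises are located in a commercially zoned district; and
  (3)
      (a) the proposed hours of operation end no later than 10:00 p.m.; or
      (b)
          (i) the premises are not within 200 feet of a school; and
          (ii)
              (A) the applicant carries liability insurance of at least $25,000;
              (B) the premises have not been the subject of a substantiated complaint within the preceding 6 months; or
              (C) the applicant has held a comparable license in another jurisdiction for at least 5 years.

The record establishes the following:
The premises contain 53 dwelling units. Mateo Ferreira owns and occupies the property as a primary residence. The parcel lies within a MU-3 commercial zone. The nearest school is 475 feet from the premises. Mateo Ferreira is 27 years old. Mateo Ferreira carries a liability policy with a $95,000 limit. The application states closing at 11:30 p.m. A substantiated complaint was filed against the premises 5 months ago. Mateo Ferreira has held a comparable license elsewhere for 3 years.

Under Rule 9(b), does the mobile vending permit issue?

(1) age ≥ 25 — satisfied.
(a) not (primary residence) — not satisfied.
(b) commercially zoned — satisfied.
So (2) is satisfied (F OR T).
(a) closes by 10 p.m. — not met.
(i) ≥200 ft from school — met.
(A) insurance ≥ $25,000 — satisfied.
(B) no complaint in 6 mo. — not met.
(C) prior license ≥ 5 yr — not met.
(ii): T OR F OR F → true.
(b) = T AND T = true.
(3) = F OR T = true.
Overall: T AND T AND T → true.

Yes — granted.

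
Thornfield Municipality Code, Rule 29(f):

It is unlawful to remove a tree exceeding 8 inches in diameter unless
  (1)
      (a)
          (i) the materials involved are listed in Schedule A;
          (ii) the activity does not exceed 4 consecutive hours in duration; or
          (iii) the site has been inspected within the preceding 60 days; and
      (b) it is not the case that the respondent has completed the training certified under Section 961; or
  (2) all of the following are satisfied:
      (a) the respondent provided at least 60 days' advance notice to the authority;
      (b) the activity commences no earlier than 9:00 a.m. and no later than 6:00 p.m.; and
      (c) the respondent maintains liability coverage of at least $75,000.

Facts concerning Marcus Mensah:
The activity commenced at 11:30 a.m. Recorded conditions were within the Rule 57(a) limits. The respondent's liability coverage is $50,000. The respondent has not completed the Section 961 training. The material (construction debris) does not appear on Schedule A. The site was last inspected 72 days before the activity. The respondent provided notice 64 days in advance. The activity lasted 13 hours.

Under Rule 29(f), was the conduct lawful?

No — unlawful.

(i) Schedule A material — not satisfied.
(ii) ≤ 4 hrs duration — fails.
(iii) site inspected — not met.
(a) = F OR F OR F = false.
(b) not (training certified) — holds.
(1): F AND T → false.
(a) ≥60 days' notice — met.
(b) start within hours — satisfied.
(c) coverage ≥ $75,000 — not satisfied.
(2) = T AND T AND F = false.
Overall = F OR F = false.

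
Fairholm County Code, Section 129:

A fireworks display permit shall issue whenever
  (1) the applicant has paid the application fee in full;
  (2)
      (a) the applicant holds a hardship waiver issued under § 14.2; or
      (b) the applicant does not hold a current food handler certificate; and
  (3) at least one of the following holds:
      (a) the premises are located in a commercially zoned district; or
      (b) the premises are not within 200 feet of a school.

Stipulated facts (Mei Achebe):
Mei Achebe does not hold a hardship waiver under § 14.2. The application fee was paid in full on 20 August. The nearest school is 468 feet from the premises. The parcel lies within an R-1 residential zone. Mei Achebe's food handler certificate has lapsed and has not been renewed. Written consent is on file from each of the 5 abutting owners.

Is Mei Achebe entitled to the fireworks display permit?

(1) fee paid — satisfied.
(a) hardship waiver — not satisfied.
(b) not (food handler cert.) — met.
(2) = F OR T = true.
(a) commercially zoned — fails.
(b) ≥200 ft from school — satisfied.
(3): F OR T → true.
Overall = T AND T AND T = true.

Yes — granted.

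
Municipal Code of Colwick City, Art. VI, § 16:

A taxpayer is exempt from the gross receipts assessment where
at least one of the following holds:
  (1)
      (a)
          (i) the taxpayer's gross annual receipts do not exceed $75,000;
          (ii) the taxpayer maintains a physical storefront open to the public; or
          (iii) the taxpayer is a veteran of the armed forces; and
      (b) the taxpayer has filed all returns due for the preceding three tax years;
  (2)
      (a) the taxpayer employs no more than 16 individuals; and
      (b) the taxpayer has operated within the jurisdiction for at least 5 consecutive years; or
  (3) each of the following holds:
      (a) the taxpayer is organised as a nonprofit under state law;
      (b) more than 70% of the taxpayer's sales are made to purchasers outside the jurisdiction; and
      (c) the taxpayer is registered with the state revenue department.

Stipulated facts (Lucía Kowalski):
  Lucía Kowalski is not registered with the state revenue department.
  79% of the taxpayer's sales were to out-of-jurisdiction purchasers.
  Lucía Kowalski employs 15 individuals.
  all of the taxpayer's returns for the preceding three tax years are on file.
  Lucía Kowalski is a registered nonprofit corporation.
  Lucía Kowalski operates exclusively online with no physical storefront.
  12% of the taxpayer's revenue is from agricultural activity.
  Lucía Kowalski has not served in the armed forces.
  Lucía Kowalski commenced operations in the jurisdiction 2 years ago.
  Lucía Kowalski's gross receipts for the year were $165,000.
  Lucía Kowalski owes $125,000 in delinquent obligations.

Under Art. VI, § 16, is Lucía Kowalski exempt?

No — not exempt.

(i) receipts ≤ $75,000 — fails.
(ii) has storefront — fails.
(iii) veteran — not met.
(a): F OR F OR F → false.
(b) returns current — satisfied.
(1): F AND T → false.
(a) ≤ 16 employees — holds.
(b) ≥ 5 yrs in jurisdiction — not satisfied.
(2): T AND F → false.
(a) nonprofit — satisfied.
(b) >70% out-of-jur. sales — holds.
(c) state-registered — not satisfied.
(3): T AND T AND F → false.
Overall: F OR F OR F → false.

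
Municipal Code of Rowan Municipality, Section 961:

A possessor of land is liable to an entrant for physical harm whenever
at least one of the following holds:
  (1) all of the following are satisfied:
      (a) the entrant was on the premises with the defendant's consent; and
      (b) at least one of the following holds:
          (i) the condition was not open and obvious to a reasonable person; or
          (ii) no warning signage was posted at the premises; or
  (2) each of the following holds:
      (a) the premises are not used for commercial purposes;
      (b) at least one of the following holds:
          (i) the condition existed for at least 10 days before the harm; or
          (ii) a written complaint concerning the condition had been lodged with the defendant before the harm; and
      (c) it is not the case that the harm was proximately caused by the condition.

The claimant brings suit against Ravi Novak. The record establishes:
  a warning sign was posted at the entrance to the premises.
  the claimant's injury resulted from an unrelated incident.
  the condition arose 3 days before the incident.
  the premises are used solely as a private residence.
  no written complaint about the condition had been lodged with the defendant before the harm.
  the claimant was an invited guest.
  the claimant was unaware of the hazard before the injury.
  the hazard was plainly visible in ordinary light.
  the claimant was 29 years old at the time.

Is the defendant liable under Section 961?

(a) consent to enter — holds.
(i) not open/obvious — not satisfied.
(ii) no signage posted — not satisfied.
(b) = F OR F = false.
So (1) is not satisfied (T AND F).
(a) not (commercial use) — met.
(i) condition ≥10 days old — not met.
(ii) complaint lodged — fails.
(b) = F OR F = false.
(c) not (proximate cause) — satisfied.
So (2) is not satisfied (T AND F AND T).
Overall: F OR F → false.

No — not liable.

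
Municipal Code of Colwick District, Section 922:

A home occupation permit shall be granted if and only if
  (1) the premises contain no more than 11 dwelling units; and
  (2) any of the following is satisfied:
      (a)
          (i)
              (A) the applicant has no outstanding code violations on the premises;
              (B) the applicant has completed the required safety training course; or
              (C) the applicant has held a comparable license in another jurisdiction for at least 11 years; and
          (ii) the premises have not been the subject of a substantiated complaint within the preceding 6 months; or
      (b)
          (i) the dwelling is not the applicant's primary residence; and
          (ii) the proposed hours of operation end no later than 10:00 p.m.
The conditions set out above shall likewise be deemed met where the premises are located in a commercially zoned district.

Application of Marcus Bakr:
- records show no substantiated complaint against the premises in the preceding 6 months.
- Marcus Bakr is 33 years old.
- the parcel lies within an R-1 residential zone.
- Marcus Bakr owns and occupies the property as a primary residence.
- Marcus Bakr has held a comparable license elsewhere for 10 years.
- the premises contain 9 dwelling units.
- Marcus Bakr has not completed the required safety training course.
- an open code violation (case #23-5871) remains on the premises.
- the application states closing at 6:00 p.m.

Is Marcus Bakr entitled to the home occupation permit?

(1) ≤ 11 units — satisfied.
(A) no code violations — not met.
(B) safety training — not met.
(C) prior license ≥ 11 yr — fails.
So (i) is not satisfied (F OR F OR F).
(ii) no complaint in 6 mo. — satisfied.
So (a) is not satisfied (F AND T).
(i) not (primary residence) — not met.
(ii) closes by 10 p.m. — satisfied.
(b): F AND T → false.
(2): F OR F → false.
Overall: T AND F → false.
Exception (commercially zoned) — not satisfied.
Result: main false OR exception false → false.

No — denied.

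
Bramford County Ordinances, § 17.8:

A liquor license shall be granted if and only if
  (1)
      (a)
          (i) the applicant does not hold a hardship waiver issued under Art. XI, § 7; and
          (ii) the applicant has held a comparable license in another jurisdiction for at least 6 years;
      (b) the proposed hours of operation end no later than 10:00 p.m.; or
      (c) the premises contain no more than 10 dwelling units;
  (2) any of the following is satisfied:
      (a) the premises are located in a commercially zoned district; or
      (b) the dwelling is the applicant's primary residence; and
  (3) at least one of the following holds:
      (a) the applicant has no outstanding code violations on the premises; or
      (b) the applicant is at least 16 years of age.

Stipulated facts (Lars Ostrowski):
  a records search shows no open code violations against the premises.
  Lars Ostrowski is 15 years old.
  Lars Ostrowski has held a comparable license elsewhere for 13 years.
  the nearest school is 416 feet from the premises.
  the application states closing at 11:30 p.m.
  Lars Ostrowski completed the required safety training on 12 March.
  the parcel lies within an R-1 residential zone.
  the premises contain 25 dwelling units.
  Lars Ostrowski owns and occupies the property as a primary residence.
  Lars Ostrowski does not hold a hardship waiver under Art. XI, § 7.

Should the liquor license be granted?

(i) not (hardship waiver) — satisfied.
(ii) prior license ≥ 6 yr — met.
(a) = T AND T = true.
(b) closes by 10 p.m. — not met.
(c) ≤ 10 units — not satisfied.
(1) = T OR F OR F = true.
(a) commercially zoned — fails.
(b) primary residence — holds.
So (2) is satisfied (F OR T).
(a) no code violations — satisfied.
(b) age ≥ 16 — not satisfied.
So (3) is satisfied (T OR F).
Overall = T AND T AND T = true.

Yes — granted.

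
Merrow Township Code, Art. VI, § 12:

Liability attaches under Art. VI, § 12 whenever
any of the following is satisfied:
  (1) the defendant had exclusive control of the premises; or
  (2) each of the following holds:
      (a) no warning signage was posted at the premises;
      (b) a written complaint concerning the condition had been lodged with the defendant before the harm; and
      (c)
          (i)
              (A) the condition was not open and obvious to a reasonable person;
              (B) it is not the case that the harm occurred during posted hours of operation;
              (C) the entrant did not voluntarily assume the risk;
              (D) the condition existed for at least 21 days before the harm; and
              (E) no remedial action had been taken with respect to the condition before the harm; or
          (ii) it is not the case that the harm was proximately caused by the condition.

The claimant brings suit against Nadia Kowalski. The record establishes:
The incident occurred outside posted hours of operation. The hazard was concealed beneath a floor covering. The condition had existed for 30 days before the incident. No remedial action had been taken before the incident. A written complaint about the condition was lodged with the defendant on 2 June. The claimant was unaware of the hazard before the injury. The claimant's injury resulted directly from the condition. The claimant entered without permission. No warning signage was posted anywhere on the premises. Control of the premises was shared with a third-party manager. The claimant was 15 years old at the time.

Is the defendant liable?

Yes — liable.

(1) exclusive control — not satisfied.
(a) no signage posted — satisfied.
(b) complaint lodged — satisfied.
(A) not open/obvious — satisfied.
(B) not (during posted hours) — holds.
(C) no assumed risk — met.
(D) condition ≥21 days old — holds.
(E) no remedial action — holds.
(i): T AND T AND T AND T AND T → true.
(ii) not (proximate cause) — not satisfied.
(c) = T OR F = true.
So (2) is satisfied (T AND T AND T).
Overall = F OR T = true.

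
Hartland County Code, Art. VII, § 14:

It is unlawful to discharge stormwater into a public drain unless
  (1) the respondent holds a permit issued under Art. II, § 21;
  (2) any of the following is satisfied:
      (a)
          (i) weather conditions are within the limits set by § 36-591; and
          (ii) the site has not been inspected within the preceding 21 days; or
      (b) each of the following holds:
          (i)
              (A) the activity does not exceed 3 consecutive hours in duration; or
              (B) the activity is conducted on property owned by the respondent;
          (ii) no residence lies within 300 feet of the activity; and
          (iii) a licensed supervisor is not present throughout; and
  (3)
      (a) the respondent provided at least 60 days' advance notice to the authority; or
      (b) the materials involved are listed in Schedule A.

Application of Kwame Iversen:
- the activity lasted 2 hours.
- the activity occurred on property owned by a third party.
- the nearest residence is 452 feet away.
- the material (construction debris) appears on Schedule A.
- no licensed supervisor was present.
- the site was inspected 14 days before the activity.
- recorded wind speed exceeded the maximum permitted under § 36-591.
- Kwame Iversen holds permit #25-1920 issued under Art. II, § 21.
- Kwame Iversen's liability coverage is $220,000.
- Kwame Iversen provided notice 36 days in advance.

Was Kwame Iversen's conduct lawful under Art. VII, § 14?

Yes — lawful.

(1) holds permit — met.
(i) weather ok — fails.
(ii) not (site inspected) — not met.
(a): F AND F → false.
(A) ≤ 3 hrs duration — holds.
(B) own property — fails.
(i) = T OR F = true.
(ii) no residence in 300 ft — met.
(iii) not (supervisor present) — met.
So (b) is satisfied (T AND T AND T).
So (2) is satisfied (F OR T).
(a) ≥60 days' notice — not satisfied.
(b) Schedule A material — met.
So (3) is satisfied (F OR T).
Overall: T AND T AND T → true.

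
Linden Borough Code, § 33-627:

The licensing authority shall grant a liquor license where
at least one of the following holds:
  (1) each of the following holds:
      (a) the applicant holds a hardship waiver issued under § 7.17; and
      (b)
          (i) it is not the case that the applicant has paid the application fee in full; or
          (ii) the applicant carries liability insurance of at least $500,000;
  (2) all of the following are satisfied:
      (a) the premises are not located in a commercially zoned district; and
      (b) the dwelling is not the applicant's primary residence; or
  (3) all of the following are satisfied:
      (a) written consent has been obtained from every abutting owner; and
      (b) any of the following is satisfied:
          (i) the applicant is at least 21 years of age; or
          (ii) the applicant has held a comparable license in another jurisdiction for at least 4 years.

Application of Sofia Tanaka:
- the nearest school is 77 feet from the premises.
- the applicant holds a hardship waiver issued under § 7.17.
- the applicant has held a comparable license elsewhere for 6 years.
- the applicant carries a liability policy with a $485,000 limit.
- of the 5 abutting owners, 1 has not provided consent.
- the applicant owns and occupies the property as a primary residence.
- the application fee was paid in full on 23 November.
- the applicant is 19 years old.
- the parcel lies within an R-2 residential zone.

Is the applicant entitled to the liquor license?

(a) hardship waiver — holds.
(i) not (fee paid) — not satisfied.
(ii) insurance ≥ $500,000 — fails.
(b): F OR F → false.
(1): T AND F → false.
(a) not (commercially zoned) — holds.
(b) not (primary residence) — not met.
(2): T AND F → false.
(a) all abutters consent — not satisfied.
(i) age ≥ 21 — not met.
(ii) prior license ≥ 4 yr — holds.
(b): F OR T → true.
(3) = F AND T = false.
Overall: F OR F OR F → false.

No — denied.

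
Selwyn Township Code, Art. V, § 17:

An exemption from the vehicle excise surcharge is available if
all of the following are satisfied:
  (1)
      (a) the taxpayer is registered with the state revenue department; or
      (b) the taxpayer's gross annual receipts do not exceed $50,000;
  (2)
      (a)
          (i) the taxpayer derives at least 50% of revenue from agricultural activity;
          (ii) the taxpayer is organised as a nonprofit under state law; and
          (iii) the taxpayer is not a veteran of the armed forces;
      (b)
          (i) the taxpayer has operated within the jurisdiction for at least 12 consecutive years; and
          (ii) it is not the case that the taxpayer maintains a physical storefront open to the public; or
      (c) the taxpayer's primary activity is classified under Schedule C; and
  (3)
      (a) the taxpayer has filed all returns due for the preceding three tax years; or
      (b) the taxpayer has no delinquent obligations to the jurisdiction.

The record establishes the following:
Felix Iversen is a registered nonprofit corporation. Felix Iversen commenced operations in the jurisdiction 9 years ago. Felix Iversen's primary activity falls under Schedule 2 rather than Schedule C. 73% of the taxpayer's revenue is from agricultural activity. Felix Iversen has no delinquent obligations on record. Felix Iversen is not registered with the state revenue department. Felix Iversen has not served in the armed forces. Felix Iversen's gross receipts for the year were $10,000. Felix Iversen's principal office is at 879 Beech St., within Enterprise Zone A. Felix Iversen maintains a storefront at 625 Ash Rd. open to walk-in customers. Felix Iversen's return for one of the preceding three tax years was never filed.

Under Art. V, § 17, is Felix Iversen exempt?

(a) state-registered — not satisfied.
(b) receipts ≤ $50,000 — met.
(1) = F OR T = true.
(i) ≥50% agricultural — holds.
(ii) nonprofit — met.
(iii) not (veteran) — holds.
(a) = T AND T AND T = true.
(i) ≥ 12 yrs in jurisdiction — fails.
(ii) not (has storefront) — not satisfied.
(b): F AND F → false.
(c) Schedule C activity — not satisfied.
(2) = T OR F OR F = true.
(a) returns current — not satisfied.
(b) no delinquency — holds.
So (3) is satisfied (F OR T).
So Overall is satisfied (T AND T AND T).

Yes — exempt.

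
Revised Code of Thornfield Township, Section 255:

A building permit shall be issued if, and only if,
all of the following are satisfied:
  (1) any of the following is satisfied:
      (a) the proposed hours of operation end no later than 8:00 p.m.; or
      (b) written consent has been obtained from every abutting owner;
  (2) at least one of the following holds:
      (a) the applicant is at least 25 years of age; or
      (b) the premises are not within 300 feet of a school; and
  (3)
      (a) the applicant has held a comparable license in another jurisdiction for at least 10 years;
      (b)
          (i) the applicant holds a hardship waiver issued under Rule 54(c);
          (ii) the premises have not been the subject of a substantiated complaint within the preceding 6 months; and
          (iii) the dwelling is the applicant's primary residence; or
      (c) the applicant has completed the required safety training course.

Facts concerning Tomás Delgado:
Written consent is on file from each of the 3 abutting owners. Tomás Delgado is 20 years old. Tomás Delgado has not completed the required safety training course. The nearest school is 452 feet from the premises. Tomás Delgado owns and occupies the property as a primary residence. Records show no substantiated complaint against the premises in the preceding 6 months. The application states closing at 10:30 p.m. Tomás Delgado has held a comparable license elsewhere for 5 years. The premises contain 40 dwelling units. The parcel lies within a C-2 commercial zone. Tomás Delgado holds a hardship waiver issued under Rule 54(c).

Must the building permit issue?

(a) closes by 8 p.m. — fails.
(b) all abutters consent — met.
So (1) is satisfied (F OR T).
(a) age ≥ 25 — not satisfied.
(b) ≥300 ft from school — satisfied.
(2) = F OR T = true.
(a) prior license ≥ 10 yr — fails.
(i) hardship waiver — satisfied.
(ii) no complaint in 6 mo. — satisfied.
(iii) primary residence — met.
So (b) is satisfied (T AND T AND T).
(c) safety training — not satisfied.
(3): F OR T OR F → true.
So Overall is satisfied (T AND T AND T).

Yes — granted.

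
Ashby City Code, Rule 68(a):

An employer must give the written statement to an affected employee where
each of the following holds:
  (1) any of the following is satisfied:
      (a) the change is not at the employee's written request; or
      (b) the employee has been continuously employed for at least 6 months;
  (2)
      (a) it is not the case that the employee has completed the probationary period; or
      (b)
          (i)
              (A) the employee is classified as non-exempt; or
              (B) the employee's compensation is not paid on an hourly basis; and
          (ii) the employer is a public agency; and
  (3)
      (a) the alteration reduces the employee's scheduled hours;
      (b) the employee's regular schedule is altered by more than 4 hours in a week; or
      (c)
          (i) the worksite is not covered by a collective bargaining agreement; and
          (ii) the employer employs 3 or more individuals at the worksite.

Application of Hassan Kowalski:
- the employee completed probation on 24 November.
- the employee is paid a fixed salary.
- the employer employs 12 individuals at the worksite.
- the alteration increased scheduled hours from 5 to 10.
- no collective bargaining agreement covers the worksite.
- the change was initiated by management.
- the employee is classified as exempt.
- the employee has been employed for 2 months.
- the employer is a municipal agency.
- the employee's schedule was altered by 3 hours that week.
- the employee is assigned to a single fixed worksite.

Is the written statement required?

Yes — required.

(a) not employee-requested — met.
(b) tenure ≥ 6 mo. — not satisfied.
(1): T OR F → true.
(a) not (past probation) — not satisfied.
(A) non-exempt — not met.
(B) not (hourly-paid) — met.
(i) = F OR T = true.
(ii) public agency — holds.
So (b) is satisfied (T AND T).
(2): F OR T → true.
(a) hours reduced — fails.
(b) schedule shift > 4h — not met.
(i) no CBA — holds.
(ii) ≥ 3 at site — holds.
(c): T AND T → true.
(3) = F OR F OR T = true.
Overall = T AND T AND T = true.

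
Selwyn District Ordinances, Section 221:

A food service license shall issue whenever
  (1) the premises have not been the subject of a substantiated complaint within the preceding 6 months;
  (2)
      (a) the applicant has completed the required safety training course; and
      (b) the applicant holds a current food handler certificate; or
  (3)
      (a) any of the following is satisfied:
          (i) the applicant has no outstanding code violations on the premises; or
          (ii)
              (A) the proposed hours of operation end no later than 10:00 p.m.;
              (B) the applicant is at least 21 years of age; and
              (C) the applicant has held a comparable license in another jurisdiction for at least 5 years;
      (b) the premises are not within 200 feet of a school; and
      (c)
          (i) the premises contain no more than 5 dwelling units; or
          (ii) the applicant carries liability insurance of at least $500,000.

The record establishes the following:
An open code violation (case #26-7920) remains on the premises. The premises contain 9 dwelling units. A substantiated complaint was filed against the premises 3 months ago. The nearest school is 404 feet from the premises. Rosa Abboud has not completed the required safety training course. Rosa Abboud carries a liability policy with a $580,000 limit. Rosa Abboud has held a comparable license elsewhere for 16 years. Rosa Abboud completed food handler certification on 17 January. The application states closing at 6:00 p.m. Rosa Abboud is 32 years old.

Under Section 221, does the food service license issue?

(1) no complaint in 6 mo. — not satisfied.
(a) safety training — fails.
(b) food handler cert. — met.
(2) = F AND T = false.
(i) no code violations — not satisfied.
(A) closes by 10 p.m. — met.
(B) age ≥ 21 — holds.
(C) prior license ≥ 5 yr — satisfied.
(ii): T AND T AND T → true.
(a): F OR T → true.
(b) ≥200 ft from school — holds.
(i) ≤ 5 units — fails.
(ii) insurance ≥ $500,000 — holds.
(c): F OR T → true.
(3) = T AND T AND T = true.
Overall = F OR F OR T = true.

Yes — granted.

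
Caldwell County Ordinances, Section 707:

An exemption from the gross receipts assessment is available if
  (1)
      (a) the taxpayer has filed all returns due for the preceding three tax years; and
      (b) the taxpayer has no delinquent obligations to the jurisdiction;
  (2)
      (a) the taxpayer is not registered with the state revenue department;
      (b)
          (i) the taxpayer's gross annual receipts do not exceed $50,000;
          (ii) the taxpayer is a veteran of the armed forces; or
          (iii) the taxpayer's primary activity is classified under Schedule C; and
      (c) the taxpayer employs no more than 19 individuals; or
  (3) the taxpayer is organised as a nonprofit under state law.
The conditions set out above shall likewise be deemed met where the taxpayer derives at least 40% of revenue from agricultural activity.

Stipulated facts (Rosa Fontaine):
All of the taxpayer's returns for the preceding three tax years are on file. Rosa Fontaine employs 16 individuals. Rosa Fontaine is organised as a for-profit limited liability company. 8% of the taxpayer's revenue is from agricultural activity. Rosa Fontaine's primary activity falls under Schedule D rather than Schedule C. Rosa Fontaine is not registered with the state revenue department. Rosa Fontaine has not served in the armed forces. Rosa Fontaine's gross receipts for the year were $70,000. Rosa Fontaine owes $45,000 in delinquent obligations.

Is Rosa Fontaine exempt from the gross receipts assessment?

(a) returns current — holds.
(b) no delinquency — not satisfied.
(1) = T AND F = false.
(a) not (state-registered) — holds.
(i) receipts ≤ $50,000 — not satisfied.
(ii) veteran — not met.
(iii) Schedule C activity — not met.
(b): F OR F OR F → false.
(c) ≤ 19 employees — satisfied.
(2): T AND F AND T → false.
(3) nonprofit — not satisfied.
Overall: F OR F OR F → false.
Exception (≥40% agricultural) — not satisfied.
Result: main false OR exception false → false.

No — not exempt.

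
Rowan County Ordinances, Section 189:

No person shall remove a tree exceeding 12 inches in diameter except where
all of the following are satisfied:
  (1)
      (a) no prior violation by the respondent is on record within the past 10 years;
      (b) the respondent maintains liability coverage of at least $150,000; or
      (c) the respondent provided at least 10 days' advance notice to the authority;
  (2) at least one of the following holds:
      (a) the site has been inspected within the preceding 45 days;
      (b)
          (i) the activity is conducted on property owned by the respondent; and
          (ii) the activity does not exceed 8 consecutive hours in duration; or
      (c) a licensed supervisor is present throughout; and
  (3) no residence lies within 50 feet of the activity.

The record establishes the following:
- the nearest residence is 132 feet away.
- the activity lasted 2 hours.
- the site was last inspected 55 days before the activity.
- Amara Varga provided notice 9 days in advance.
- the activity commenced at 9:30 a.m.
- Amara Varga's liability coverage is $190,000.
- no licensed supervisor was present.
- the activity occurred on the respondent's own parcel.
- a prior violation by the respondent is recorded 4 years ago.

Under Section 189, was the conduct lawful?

(a) no prior violation — fails.
(b) coverage ≥ $150,000 — satisfied.
(c) ≥10 days' notice — not met.
So (1) is satisfied (F OR T OR F).
(a) site inspected — fails.
(i) own property — holds.
(ii) ≤ 8 hrs duration — holds.
(b): T AND T → true.
(c) supervisor present — fails.
So (2) is satisfied (F OR T OR F).
(3) no residence in 50 ft — holds.
So Overall is satisfied (T AND T AND T).

Yes — lawful.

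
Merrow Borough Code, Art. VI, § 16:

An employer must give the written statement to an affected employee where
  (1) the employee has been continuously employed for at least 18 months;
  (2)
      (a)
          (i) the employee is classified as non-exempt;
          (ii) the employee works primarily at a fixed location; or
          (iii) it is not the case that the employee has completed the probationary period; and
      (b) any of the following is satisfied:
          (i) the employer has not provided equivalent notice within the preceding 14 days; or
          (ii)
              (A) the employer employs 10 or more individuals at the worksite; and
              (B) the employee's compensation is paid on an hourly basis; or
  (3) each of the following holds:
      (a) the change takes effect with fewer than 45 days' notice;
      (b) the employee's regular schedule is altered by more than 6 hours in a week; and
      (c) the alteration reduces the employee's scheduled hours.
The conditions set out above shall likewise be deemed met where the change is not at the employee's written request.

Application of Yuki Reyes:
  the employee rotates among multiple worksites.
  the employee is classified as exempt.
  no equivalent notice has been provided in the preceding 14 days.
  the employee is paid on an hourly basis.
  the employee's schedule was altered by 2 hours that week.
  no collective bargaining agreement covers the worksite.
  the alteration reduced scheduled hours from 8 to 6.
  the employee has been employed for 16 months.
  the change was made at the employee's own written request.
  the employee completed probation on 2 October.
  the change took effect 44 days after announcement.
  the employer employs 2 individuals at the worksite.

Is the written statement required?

(1) tenure ≥ 18 mo. — not satisfied.
(i) non-exempt — not satisfied.
(ii) fixed location — fails.
(iii) not (past probation) — not met.
(a) = F OR F OR F = false.
(i) no recent notice — satisfied.
(A) ≥ 10 at site — not met.
(B) hourly-paid — satisfied.
(ii): F AND T → false.
(b) = T OR F = true.
(2): F AND T → false.
(a) < 45 days' notice — holds.
(b) schedule shift > 6h — not satisfied.
(c) hours reduced — met.
So (3) is not satisfied (T AND F AND T).
So Overall is not satisfied (F OR F OR F).
Exception (not employee-requested) — not satisfied.
Result: main false OR exception false → false.

No — not required.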